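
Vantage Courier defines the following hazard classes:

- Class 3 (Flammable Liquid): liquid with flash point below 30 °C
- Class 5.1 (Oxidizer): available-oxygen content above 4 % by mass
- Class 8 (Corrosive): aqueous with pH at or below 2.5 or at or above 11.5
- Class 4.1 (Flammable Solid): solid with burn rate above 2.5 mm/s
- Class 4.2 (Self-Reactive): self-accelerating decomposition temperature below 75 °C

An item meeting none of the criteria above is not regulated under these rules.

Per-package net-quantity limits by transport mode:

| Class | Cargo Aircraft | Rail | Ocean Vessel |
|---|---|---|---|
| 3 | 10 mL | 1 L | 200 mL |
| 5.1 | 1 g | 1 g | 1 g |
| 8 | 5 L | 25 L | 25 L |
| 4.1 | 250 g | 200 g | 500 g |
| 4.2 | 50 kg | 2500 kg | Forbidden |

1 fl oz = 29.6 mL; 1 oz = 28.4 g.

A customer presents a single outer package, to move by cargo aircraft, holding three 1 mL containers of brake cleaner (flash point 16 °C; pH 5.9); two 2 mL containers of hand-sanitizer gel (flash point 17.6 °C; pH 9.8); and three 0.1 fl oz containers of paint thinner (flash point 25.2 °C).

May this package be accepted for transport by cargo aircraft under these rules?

No

Flash point 16 °C meets the Class 3 criterion (Flammable Liquid), so the brake cleaner is Class 3.
The hand-sanitizer gel has flash point 17.6 °C, which is < 30 °C, so it is Class 3 (Flammable Liquid).
The paint thinner has flash point 25.2 °C, which is < 30 °C, so it is Class 3 (Flammable Liquid).
Total Class 3: (three 1 mL containers = 3 mL) + (two 2 mL containers = 4 mL) + (three 0.1 fl oz containers = 8.88 mL) = 15.88 mL.
15.88 mL > 10 mL (cargo aircraft limit, Class 3) — over the limit.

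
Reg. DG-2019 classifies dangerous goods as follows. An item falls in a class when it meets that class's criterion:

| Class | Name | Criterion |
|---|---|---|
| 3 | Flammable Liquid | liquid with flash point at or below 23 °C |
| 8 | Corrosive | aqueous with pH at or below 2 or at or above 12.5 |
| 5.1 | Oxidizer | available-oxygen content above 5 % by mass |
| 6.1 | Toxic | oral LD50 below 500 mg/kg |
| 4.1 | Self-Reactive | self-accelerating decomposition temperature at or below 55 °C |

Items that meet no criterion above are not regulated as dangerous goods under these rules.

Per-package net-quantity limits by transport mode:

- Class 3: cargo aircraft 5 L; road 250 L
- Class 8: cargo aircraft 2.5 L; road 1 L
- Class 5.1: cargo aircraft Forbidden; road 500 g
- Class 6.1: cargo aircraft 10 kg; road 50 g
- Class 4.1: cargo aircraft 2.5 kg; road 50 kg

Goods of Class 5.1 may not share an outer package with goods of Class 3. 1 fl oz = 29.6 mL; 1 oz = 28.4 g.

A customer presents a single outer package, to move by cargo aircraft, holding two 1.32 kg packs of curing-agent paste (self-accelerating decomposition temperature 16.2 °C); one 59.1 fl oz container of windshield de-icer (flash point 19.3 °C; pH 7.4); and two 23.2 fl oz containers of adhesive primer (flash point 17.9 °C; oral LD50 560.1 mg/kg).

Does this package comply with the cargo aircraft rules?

No

Self-accelerating decomposition temperature 16.2 °C meets the Class 4.1 criterion (Self-Reactive), so the curing-agent paste is Class 4.1.
With flash point 19.3 °C (≤ 23 °C), the windshield de-icer falls in Class 3.
Adhesive primer: flash point 17.9 °C ≤ 23 °C → Class 3 (Flammable Liquid).
Total Class 3: (one 59.1 fl oz container = 1749.36 mL) + (two 23.2 fl oz containers = 1373.44 mL) = 3122.8 mL.
3122.8 mL is within the cargo aircraft limit of 5 L for Class 3.
Class 4.1 quantity: two 1.32 kg packs = 2.64 kg.
2.64 kg > 2.5 kg (cargo aircraft limit, Class 4.1) — over the limit.
The segregation rule (Class 5.1 with Class 3) does not apply to Class 3 with Class 4.1.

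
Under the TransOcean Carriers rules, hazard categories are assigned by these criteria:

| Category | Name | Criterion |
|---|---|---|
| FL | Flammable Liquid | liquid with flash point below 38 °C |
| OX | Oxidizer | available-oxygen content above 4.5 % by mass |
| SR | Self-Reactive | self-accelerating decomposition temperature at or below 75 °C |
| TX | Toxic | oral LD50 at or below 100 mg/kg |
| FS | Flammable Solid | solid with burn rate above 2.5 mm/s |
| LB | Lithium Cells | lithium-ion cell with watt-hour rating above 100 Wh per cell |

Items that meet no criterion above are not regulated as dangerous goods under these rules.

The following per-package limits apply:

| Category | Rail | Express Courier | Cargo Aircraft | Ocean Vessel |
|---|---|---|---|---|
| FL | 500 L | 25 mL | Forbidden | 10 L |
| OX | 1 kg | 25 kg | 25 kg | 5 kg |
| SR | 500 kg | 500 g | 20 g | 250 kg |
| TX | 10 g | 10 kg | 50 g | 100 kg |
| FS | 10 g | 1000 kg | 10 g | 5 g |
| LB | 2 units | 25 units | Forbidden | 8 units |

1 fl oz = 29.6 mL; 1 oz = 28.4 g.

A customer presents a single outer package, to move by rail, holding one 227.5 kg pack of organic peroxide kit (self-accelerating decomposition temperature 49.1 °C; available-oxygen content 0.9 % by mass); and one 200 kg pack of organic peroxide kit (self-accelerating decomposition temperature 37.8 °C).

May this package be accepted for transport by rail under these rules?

Self-accelerating decomposition temperature 49.1 °C meets the Category SR criterion (Self-Reactive), so the organic peroxide kit is Category SR.
With self-accelerating decomposition temperature 37.8 °C (≤ 75 °C), the organic peroxide kit falls in Category SR.
Category SR net quantity: 227.5 kg + 200 kg = 427.5 kg.
427.5 kg ≤ 500 kg (rail limit, Category SR) — within limit.

Yes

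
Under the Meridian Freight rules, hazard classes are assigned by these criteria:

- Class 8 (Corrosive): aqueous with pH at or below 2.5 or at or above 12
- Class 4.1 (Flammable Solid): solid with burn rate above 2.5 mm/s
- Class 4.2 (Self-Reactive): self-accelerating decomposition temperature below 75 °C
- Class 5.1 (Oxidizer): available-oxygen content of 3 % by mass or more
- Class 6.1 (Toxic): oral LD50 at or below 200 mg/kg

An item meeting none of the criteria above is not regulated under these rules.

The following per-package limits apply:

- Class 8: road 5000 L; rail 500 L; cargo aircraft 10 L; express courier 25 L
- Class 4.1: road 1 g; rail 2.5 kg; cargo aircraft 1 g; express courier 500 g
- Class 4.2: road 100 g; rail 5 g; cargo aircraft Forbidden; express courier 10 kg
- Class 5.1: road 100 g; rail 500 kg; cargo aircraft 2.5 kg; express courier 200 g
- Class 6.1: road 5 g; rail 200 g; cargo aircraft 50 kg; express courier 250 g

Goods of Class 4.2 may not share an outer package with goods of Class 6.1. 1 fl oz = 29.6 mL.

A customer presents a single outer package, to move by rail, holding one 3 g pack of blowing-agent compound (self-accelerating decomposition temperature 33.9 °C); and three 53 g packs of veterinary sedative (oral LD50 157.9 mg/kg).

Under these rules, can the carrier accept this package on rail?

No

Blowing-agent compound: self-accelerating decomposition temperature 33.9 °C < 75 °C → Class 4.2 (Self-Reactive).
With oral LD50 157.9 mg/kg (≤ 200 mg/kg), the veterinary sedative falls in Class 6.1.
Class 4.2 quantity: 3 g.
That is within the Class 4.2 rail limit of 5 g.
Class 6.1 quantity: three 53 g packs = 159 g.
159 g ≤ 200 g (rail limit, Class 6.1) — within limit.
Class 4.2 and Class 6.1 may not share an outer package.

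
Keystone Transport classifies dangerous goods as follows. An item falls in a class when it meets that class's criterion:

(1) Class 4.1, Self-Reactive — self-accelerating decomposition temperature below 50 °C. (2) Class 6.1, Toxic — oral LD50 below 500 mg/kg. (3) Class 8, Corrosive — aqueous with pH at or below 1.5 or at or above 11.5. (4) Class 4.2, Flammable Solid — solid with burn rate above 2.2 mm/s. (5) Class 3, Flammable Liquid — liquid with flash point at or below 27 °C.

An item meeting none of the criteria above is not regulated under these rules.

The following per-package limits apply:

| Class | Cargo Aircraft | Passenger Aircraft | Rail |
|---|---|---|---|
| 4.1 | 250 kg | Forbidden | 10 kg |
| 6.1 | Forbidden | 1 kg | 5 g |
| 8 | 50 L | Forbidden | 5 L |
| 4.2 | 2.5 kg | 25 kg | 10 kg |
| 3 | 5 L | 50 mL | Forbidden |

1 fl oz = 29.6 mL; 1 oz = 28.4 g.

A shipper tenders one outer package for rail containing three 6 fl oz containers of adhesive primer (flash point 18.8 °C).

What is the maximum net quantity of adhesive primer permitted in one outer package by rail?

Forbidden

The adhesive primer has flash point 18.8 °C, which is ≤ 27 °C, so it is Class 3 (Flammable Liquid).
The rail limit for Class 3 is Forbidden.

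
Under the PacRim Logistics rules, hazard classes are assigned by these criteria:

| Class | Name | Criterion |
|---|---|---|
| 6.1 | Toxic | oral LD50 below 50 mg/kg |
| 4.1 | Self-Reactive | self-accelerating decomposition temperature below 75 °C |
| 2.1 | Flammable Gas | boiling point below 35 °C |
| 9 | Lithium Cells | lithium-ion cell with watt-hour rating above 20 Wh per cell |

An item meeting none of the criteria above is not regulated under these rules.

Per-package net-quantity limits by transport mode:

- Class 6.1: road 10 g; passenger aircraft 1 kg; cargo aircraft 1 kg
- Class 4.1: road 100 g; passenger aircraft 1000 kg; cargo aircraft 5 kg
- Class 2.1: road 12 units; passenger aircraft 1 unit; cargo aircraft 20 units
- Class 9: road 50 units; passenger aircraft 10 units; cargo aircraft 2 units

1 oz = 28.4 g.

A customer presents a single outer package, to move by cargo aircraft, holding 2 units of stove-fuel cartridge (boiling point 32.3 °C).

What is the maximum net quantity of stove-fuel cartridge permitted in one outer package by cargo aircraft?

20 units

With boiling point 32.3 °C (< 35 °C), the stove-fuel cartridge falls in Class 2.1.
The cargo aircraft limit for Class 2.1 is 20 units.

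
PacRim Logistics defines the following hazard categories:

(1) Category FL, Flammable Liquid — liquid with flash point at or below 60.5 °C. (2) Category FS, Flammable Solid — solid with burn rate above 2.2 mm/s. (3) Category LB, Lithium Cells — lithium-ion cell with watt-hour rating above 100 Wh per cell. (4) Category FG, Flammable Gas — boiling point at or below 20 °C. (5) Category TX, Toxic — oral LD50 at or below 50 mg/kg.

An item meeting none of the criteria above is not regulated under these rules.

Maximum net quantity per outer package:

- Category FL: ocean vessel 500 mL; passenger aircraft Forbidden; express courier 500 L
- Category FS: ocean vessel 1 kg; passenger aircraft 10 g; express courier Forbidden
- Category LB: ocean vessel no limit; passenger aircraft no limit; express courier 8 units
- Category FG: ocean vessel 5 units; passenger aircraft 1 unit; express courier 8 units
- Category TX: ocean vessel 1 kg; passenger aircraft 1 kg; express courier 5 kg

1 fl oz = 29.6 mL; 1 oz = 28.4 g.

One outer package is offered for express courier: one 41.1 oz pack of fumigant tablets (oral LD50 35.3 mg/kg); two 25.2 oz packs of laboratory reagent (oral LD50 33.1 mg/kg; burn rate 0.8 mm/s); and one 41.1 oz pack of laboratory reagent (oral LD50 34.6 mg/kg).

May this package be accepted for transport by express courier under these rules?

Yes

The fumigant tablets have oral LD50 35.3 mg/kg, which is ≤ 50 mg/kg, so they are Category TX (Toxic).
Laboratory reagent: oral LD50 33.1 mg/kg ≤ 50 mg/kg → Category TX (Toxic).
The laboratory reagent has oral LD50 34.6 mg/kg, which is ≤ 50 mg/kg, so it is Category TX (Toxic).
Category TX net quantity: (one 41.1 oz pack = 1167.24 g) + (two 25.2 oz packs = 1431.36 g) + (one 41.1 oz pack = 1167.24 g) = 3765.84 g.
3765.84 g ≤ 5 kg (express courier limit, Category TX) — within limit.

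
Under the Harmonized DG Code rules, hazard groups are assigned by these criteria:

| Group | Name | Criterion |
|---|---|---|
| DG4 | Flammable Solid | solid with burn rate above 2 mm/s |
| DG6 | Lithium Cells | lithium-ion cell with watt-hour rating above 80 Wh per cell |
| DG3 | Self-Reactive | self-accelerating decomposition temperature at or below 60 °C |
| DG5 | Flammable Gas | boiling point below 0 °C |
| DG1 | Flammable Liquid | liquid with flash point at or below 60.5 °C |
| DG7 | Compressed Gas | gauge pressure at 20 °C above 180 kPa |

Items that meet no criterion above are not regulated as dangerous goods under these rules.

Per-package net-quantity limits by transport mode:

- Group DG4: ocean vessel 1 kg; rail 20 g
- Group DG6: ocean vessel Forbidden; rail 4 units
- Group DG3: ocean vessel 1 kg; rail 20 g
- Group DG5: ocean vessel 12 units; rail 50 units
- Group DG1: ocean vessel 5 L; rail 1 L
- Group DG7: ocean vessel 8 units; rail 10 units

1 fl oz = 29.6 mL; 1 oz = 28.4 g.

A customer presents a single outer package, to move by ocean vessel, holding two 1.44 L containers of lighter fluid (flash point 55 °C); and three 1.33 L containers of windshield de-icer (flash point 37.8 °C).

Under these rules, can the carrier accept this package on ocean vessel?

No

The lighter fluid has flash point 55 °C, which is ≤ 60.5 °C, so it is Group DG1 (Flammable Liquid).
Windshield de-icer: flash point 37.8 °C ≤ 60.5 °C → Group DG1 (Flammable Liquid).
Total Group DG1: (two 1.44 L containers = 2.88 L) + (three 1.33 L containers = 3.99 L) = 6.87 L.
That exceeds the Group DG1 ocean vessel limit of 5 L.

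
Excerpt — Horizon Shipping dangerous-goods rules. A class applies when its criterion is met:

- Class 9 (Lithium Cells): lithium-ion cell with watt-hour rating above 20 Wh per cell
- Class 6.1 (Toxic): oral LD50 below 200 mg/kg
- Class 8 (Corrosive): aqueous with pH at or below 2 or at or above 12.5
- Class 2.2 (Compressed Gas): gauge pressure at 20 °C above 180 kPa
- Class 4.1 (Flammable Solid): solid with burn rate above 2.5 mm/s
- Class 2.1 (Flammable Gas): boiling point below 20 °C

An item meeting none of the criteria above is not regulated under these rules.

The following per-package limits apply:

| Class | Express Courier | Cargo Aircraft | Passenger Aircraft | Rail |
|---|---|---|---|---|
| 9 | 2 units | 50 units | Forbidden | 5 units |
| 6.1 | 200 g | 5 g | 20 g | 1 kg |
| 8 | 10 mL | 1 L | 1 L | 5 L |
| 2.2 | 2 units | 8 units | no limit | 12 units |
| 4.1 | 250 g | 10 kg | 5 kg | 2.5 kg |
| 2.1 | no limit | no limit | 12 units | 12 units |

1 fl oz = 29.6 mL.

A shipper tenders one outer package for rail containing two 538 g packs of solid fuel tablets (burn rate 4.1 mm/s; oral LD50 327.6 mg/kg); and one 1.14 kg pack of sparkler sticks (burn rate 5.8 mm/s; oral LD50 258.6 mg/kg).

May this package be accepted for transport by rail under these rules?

The solid fuel tablets have burn rate 4.1 mm/s, which is > 2.5 mm/s, so they are Class 4.1 (Flammable Solid).
Burn rate 5.8 mm/s meets the Class 4.1 criterion (Flammable Solid), so the sparkler sticks are Class 4.1.
Class 4.1 net quantity: (two 538 g packs = 1.076 kg) + 1.14 kg = 2.216 kg.
2.216 kg ≤ 2.5 kg (rail limit, Class 4.1) — within limit.

Yes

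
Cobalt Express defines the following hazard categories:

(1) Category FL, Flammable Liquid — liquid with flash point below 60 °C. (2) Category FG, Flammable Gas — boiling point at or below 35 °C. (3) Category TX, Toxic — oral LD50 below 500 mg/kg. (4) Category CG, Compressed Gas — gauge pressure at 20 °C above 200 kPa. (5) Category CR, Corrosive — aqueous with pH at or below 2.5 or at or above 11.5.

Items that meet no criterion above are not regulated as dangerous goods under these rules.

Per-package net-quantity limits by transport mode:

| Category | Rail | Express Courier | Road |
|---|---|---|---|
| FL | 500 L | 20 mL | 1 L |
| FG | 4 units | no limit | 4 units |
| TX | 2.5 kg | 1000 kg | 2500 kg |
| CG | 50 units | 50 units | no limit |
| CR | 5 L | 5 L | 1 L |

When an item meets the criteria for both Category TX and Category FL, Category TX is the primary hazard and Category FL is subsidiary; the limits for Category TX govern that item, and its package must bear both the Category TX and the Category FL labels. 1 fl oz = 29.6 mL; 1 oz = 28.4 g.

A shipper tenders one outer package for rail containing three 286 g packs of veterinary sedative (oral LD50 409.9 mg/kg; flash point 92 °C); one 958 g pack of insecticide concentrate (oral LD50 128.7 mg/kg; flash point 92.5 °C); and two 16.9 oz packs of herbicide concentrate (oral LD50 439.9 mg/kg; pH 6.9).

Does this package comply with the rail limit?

No

With oral LD50 409.9 mg/kg (< 500 mg/kg), the veterinary sedative falls in Category TX.
With oral LD50 128.7 mg/kg (< 500 mg/kg), the insecticide concentrate falls in Category TX.
With oral LD50 439.9 mg/kg (< 500 mg/kg), the herbicide concentrate falls in Category TX.
Category TX net quantity: (three 286 g packs = 858 g) + 958 g + (two 16.9 oz packs = 959.92 g) = 2775.92 g.
2775.92 g exceeds the rail limit of 2.5 kg for Category TX.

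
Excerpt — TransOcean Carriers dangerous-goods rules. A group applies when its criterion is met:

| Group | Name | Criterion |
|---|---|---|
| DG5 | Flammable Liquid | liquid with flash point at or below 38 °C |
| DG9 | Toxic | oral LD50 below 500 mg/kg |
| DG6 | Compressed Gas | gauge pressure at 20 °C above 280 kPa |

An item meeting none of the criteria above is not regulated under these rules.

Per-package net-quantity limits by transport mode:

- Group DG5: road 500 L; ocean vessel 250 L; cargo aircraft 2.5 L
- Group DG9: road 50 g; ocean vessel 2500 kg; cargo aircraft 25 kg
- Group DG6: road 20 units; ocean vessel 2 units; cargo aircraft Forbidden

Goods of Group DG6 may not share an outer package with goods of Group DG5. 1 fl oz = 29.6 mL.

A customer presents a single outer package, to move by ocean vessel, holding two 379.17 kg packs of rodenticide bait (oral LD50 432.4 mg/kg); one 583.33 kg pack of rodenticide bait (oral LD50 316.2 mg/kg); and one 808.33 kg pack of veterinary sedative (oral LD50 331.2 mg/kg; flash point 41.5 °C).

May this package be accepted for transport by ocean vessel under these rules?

Yes

With oral LD50 432.4 mg/kg (< 500 mg/kg), the rodenticide bait falls in Group DG9.
The rodenticide bait has oral LD50 316.2 mg/kg, which is < 500 mg/kg, so it is Group DG9 (Toxic).
Veterinary sedative: oral LD50 331.2 mg/kg < 500 mg/kg → Group DG9 (Toxic).
Total Group DG9: (two 379.17 kg packs = 758.34 kg) + 583.33 kg + 808.33 kg = 2150 kg.
That is within the Group DG9 ocean vessel limit of 2500 kg.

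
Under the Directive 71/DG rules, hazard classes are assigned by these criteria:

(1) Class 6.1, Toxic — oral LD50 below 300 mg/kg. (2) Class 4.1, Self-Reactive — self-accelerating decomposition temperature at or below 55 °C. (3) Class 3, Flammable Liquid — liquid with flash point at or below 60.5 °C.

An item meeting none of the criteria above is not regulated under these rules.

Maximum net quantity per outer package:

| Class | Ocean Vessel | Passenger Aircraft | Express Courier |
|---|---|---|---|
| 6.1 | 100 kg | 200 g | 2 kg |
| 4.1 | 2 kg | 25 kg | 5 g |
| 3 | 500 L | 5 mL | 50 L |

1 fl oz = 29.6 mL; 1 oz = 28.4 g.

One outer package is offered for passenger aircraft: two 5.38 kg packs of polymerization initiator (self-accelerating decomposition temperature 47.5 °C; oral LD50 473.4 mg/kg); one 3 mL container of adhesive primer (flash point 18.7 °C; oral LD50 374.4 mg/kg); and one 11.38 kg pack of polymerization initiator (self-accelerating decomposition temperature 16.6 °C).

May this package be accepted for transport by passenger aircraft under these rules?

Yes

Polymerization initiator: self-accelerating decomposition temperature 47.5 °C ≤ 55 °C → Class 4.1 (Self-Reactive).
Adhesive primer: flash point 18.7 °C ≤ 60.5 °C → Class 3 (Flammable Liquid).
With self-accelerating decomposition temperature 16.6 °C (≤ 55 °C), the polymerization initiator falls in Class 4.1.
Total Class 4.1: (two 5.38 kg packs = 10.76 kg) + 11.38 kg = 22.14 kg.
That is within the Class 4.1 passenger aircraft limit of 25 kg.
Class 3 quantity: 3 mL.
That is within the Class 3 passenger aircraft limit of 5 mL.
Every hazard class is within its passenger aircraft limit and no segregation rule is violated.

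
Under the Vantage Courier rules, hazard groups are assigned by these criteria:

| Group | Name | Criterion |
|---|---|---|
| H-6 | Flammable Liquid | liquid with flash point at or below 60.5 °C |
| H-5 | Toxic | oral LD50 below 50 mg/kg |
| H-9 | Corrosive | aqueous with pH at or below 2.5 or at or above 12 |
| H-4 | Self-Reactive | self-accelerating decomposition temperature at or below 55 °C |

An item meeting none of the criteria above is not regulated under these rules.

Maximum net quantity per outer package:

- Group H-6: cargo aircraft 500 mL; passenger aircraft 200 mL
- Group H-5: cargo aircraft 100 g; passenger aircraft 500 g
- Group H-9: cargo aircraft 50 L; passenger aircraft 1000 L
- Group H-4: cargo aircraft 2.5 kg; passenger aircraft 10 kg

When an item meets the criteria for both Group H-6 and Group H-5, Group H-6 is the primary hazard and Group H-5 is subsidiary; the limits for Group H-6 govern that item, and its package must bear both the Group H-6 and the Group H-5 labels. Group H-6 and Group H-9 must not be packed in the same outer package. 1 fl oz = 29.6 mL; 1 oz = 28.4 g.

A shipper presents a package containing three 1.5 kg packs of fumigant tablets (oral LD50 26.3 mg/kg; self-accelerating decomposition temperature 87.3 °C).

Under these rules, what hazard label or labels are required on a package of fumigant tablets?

Group H-5

With oral LD50 26.3 mg/kg (< 50 mg/kg), the fumigant tablets fall in Group H-5.
Only the Group H-5 label is required.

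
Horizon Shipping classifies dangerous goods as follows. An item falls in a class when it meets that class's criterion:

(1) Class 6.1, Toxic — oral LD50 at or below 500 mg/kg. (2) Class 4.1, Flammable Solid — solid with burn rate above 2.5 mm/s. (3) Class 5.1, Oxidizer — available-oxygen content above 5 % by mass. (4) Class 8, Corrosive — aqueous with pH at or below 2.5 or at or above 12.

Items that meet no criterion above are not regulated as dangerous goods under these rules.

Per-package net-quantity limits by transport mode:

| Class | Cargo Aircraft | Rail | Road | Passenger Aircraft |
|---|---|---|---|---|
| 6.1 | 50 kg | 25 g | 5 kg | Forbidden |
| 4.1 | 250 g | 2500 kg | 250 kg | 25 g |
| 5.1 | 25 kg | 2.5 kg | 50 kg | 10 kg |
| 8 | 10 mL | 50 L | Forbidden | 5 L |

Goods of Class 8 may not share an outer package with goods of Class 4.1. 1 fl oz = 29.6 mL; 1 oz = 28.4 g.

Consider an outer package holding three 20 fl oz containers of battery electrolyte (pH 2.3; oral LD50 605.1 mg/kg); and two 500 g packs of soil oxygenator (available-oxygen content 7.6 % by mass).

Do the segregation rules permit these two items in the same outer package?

Yes

pH 2.3 meets the Class 8 criterion (Corrosive), so the battery electrolyte is Class 8.
Available-oxygen content 7.6 % by mass meets the Class 5.1 criterion (Oxidizer), so the soil oxygenator is Class 5.1.
No segregation rule bars Class 8 with Class 5.1.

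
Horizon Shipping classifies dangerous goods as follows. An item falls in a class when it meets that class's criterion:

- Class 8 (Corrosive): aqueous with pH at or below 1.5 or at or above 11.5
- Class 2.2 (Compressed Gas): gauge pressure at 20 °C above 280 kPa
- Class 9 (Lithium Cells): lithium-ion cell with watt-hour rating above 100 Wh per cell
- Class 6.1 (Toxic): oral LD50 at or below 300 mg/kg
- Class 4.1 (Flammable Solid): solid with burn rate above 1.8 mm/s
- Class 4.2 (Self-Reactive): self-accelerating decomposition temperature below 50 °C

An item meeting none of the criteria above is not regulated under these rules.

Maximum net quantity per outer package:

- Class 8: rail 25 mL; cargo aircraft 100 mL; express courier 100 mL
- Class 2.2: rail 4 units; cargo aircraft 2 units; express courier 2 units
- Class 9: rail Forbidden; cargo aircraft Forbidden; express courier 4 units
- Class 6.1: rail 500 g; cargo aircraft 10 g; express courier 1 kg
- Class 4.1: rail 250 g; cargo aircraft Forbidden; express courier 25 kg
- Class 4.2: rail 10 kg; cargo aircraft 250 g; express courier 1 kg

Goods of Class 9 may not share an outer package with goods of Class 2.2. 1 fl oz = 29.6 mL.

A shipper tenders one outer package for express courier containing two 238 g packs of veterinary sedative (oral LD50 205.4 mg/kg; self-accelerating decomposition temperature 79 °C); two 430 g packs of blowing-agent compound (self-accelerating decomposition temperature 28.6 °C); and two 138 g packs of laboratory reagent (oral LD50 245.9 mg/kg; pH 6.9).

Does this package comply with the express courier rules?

Oral LD50 205.4 mg/kg meets the Class 6.1 criterion (Toxic), so the veterinary sedative is Class 6.1.
With self-accelerating decomposition temperature 28.6 °C (< 50 °C), the blowing-agent compound falls in Class 4.2.
The laboratory reagent has oral LD50 245.9 mg/kg, which is ≤ 300 mg/kg, so it is Class 6.1 (Toxic).
Total Class 6.1: (two 238 g packs = 476 g) + (two 138 g packs = 276 g) = 752 g.
752 g is within the express courier limit of 1 kg for Class 6.1.
Class 4.2 quantity: two 430 g packs = 860 g.
860 g is within the express courier limit of 1 kg for Class 4.2.
The segregation rule (Class 9 with Class 2.2) does not apply to Class 6.1 with Class 4.2.
Every hazard class is within its express courier limit and no segregation rule is violated.

Yes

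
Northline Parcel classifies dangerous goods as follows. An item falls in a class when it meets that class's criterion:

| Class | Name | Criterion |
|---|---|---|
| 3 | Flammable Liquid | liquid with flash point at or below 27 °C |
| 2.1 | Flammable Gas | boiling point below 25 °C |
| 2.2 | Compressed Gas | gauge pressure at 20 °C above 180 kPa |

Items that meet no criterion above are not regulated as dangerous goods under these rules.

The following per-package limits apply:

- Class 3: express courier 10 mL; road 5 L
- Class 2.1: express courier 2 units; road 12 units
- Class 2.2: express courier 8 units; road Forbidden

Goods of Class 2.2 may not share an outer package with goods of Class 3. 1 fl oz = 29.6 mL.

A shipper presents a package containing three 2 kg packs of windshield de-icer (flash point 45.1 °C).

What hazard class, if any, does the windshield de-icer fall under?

flash point 45.1 °C is not below 27 °C, so Class 3 does not apply.
No criterion is met, so the item is not regulated.

Not regulated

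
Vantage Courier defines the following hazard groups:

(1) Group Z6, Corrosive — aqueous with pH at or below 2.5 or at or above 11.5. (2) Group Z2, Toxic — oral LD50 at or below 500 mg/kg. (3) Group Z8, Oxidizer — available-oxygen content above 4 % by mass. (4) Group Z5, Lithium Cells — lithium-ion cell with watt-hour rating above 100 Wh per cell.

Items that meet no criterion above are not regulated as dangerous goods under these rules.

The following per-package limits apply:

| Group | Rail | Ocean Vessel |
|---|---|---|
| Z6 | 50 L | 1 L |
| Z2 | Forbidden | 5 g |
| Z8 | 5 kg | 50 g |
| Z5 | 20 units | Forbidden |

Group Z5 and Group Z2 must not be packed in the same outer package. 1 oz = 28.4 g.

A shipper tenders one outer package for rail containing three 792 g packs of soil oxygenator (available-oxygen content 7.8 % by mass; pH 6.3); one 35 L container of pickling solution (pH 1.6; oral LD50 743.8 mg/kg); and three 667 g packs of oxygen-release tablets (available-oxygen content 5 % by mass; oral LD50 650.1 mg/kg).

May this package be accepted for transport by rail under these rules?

Yes

The soil oxygenator has available-oxygen content 7.8 % by mass, which is > 4 % by mass, so it is Group Z8 (Oxidizer).
pH 1.6 meets the Group Z6 criterion (Corrosive), so the pickling solution is Group Z6.
Available-oxygen content 5 % by mass meets the Group Z8 criterion (Oxidizer), so the oxygen-release tablets are Group Z8.
Group Z6 quantity: 35 L.
35 L is within the rail limit of 50 L for Group Z6.
Total Group Z8: (three 792 g packs = 2.376 kg) + (three 667 g packs = 2.001 kg) = 4.377 kg.
4.377 kg ≤ 5 kg (rail limit, Group Z8) — within limit.
The segregation rule (Group Z5 with Group Z2) does not apply to Group Z6 with Group Z8.
Every hazard group is within its rail limit and no segregation rule is violated.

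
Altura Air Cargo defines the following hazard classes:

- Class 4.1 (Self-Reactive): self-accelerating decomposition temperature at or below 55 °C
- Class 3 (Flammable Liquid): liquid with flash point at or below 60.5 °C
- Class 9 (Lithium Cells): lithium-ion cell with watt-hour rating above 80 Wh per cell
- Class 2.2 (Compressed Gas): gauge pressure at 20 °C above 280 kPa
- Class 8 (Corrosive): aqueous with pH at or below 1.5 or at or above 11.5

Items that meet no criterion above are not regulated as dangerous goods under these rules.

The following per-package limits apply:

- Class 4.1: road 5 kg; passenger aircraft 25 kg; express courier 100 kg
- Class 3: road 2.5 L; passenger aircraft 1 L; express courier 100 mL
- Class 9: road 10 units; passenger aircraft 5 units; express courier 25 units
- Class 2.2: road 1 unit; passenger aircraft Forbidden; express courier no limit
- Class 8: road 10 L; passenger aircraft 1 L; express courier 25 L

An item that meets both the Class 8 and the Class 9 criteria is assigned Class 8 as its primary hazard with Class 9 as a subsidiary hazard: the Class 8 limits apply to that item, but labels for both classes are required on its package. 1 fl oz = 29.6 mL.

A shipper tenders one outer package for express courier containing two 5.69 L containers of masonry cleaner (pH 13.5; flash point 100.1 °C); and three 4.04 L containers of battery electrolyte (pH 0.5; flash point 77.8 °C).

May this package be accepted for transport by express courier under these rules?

Masonry cleaner: pH 13.5 ≥ 11.5 → Class 8 (Corrosive).
The battery electrolyte has pH 0.5, which is ≤ 1.5, so it is Class 8 (Corrosive).
Total Class 8: (two 5.69 L containers = 11.38 L) + (three 4.04 L containers = 12.12 L) = 23.5 L.
23.5 L ≤ 25 L (express courier limit, Class 8) — within limit.

Yes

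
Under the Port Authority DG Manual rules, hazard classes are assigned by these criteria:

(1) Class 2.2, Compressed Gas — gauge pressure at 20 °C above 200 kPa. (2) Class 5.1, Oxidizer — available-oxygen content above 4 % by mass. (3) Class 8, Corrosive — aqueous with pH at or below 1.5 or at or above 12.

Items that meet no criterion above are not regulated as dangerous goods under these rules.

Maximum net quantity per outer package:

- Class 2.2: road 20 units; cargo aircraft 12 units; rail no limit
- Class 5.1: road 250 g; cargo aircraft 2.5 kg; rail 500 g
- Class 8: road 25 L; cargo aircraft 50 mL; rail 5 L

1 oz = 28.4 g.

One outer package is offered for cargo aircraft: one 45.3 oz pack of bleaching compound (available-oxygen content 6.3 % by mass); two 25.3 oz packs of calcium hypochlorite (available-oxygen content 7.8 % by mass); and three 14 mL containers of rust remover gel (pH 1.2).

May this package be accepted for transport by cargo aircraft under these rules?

No

With available-oxygen content 6.3 % by mass (> 4 % by mass), the bleaching compound falls in Class 5.1.
Available-oxygen content 7.8 % by mass meets the Class 5.1 criterion (Oxidizer), so the calcium hypochlorite is Class 5.1.
pH 1.2 meets the Class 8 criterion (Corrosive), so the rust remover gel is Class 8.
Class 5.1 net quantity: (one 45.3 oz pack = 1286.52 g) + (two 25.3 oz packs = 1437.04 g) = 2723.56 g.
2723.56 g exceeds the cargo aircraft limit of 2.5 kg for Class 5.1.
Class 8 quantity: three 14 mL containers = 42 mL.
42 mL is within the cargo aircraft limit of 50 mL for Class 8.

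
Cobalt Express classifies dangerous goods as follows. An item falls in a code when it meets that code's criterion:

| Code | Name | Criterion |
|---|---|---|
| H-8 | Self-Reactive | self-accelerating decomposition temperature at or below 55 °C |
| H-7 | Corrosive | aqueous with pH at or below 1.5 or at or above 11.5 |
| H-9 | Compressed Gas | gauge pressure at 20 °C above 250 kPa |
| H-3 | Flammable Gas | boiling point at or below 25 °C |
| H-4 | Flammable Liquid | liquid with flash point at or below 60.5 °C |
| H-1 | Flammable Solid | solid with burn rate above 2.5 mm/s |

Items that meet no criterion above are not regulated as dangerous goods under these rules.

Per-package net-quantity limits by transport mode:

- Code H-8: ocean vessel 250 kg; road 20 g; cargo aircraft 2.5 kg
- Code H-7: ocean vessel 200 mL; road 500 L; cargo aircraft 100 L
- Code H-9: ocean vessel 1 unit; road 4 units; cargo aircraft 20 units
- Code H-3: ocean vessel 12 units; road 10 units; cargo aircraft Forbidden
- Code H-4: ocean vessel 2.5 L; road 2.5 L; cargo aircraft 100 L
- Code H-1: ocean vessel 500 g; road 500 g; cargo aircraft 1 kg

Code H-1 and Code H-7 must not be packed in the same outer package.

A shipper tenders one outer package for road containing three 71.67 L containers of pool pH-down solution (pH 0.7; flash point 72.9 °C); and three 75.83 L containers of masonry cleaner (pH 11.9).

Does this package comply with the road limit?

The pool pH-down solution has pH 0.7, which is ≤ 1.5, so it is Code H-7 (Corrosive).
Masonry cleaner: pH 11.9 ≥ 11.5 → Code H-7 (Corrosive).
Code H-7 net quantity: (three 71.67 L containers = 215.01 L) + (three 75.83 L containers = 227.49 L) = 442.5 L.
442.5 L ≤ 500 L (road limit, Code H-7) — within limit.

Yes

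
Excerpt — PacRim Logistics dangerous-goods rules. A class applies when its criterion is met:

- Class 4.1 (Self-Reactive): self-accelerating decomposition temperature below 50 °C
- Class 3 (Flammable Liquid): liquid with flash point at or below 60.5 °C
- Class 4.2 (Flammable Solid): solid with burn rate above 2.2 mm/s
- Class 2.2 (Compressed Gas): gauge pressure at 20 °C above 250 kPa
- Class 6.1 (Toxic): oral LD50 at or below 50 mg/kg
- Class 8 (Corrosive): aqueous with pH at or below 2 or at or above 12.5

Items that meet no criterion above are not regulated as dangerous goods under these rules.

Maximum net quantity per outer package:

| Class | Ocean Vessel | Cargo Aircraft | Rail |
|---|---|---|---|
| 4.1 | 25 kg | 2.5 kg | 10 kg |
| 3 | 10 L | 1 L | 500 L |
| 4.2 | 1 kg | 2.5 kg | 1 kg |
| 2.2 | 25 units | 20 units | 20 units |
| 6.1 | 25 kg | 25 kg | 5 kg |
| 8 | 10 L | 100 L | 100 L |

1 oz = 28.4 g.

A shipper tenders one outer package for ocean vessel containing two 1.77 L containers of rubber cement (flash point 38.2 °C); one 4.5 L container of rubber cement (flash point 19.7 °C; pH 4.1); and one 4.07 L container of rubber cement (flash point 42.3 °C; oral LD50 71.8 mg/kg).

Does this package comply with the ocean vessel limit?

No

With flash point 38.2 °C (≤ 60.5 °C), the rubber cement falls in Class 3.
Rubber cement: flash point 19.7 °C ≤ 60.5 °C → Class 3 (Flammable Liquid).
Flash point 42.3 °C meets the Class 3 criterion (Flammable Liquid), so the rubber cement is Class 3.
Total Class 3: (two 1.77 L containers = 3.54 L) + 4.5 L + 4.07 L = 12.11 L.
That exceeds the Class 3 ocean vessel limit of 10 L.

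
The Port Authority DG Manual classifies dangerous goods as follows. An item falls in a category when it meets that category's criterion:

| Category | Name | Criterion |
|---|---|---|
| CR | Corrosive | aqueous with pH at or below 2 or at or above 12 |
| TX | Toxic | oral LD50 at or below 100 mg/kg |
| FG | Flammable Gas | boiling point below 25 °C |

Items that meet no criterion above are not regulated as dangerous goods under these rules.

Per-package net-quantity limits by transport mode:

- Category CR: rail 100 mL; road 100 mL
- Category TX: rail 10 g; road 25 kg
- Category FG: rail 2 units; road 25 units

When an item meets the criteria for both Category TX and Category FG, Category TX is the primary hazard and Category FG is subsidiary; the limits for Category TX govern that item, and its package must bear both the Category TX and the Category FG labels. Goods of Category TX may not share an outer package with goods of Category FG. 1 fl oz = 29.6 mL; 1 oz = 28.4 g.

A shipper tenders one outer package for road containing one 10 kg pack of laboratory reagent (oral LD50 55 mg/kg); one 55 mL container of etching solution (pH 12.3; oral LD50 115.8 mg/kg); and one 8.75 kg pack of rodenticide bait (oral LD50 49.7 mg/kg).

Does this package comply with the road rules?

Laboratory reagent: oral LD50 55 mg/kg ≤ 100 mg/kg → Category TX (Toxic).
With pH 12.3 (≥ 12), the etching solution falls in Category CR.
Oral LD50 49.7 mg/kg meets the Category TX criterion (Toxic), so the rodenticide bait is Category TX.
Category TX net quantity: 10 kg + 8.75 kg = 18.75 kg.
18.75 kg is within the road limit of 25 kg for Category TX.
Category CR quantity: 55 mL.
That is within the Category CR road limit of 100 mL.
The segregation rule (Category TX with Category FG) does not apply to Category TX with Category CR.
Every hazard category is within its road limit and no segregation rule is violated.

Yes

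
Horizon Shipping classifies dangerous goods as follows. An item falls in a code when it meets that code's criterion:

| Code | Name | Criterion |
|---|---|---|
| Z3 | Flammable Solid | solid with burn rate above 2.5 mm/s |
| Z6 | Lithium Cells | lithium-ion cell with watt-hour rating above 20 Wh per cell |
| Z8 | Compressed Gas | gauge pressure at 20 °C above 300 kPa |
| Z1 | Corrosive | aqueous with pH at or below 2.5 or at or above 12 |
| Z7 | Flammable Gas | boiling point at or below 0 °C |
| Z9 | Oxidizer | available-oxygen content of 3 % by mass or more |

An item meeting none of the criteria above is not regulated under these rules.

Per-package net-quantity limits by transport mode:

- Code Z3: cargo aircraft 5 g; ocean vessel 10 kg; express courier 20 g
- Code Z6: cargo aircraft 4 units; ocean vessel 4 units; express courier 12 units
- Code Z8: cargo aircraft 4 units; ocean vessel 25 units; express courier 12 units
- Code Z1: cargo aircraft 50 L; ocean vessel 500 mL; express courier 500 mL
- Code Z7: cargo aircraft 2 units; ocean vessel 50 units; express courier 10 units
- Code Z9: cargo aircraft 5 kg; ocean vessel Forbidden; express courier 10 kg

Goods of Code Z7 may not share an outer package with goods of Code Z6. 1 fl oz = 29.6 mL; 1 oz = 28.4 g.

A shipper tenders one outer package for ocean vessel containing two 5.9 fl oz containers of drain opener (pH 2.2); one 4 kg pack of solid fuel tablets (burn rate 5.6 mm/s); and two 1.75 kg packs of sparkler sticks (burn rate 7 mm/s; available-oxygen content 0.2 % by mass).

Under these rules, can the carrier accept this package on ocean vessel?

pH 2.2 meets the Code Z1 criterion (Corrosive), so the drain opener is Code Z1.
Solid fuel tablets: burn rate 5.6 mm/s > 2.5 mm/s → Code Z3 (Flammable Solid).
The sparkler sticks have burn rate 7 mm/s, which is > 2.5 mm/s, so they are Code Z3 (Flammable Solid).
Code Z1 quantity: two 5.9 fl oz containers = 349.28 mL.
349.28 mL is within the ocean vessel limit of 500 mL for Code Z1.
Total Code Z3: 4 kg + (two 1.75 kg packs = 3.5 kg) = 7.5 kg.
That is within the Code Z3 ocean vessel limit of 10 kg.
The segregation rule (Code Z7 with Code Z6) does not apply to Code Z1 with Code Z3.
Every hazard code is within its ocean vessel limit and no segregation rule is violated.

Yes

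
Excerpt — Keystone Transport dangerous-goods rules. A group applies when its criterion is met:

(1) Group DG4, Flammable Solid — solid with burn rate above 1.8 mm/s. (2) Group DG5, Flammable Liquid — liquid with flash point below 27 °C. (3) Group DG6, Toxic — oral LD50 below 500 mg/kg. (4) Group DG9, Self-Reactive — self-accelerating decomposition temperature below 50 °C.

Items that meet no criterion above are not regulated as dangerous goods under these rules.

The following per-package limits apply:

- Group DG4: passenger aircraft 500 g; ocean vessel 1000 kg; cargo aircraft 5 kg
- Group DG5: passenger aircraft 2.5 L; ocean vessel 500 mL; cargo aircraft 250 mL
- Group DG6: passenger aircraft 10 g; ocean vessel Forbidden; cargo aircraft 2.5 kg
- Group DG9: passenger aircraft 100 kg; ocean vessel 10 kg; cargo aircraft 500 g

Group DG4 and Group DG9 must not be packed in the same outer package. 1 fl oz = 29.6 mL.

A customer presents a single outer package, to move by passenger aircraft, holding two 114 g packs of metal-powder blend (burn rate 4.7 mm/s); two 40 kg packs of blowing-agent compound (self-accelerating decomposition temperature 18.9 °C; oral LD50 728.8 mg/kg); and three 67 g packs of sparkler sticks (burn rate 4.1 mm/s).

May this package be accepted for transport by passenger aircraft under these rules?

No

The metal-powder blend has burn rate 4.7 mm/s, which is > 1.8 mm/s, so it is Group DG4 (Flammable Solid).
Blowing-agent compound: self-accelerating decomposition temperature 18.9 °C < 50 °C → Group DG9 (Self-Reactive).
Sparkler sticks: burn rate 4.1 mm/s > 1.8 mm/s → Group DG4 (Flammable Solid).
Total Group DG4: (two 114 g packs = 228 g) + (three 67 g packs = 201 g) = 429 g.
That is within the Group DG4 passenger aircraft limit of 500 g.
Group DG9 quantity: two 40 kg packs = 80 kg.
That is within the Group DG9 passenger aircraft limit of 100 kg.
Group DG4 and Group DG9 may not share an outer package.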